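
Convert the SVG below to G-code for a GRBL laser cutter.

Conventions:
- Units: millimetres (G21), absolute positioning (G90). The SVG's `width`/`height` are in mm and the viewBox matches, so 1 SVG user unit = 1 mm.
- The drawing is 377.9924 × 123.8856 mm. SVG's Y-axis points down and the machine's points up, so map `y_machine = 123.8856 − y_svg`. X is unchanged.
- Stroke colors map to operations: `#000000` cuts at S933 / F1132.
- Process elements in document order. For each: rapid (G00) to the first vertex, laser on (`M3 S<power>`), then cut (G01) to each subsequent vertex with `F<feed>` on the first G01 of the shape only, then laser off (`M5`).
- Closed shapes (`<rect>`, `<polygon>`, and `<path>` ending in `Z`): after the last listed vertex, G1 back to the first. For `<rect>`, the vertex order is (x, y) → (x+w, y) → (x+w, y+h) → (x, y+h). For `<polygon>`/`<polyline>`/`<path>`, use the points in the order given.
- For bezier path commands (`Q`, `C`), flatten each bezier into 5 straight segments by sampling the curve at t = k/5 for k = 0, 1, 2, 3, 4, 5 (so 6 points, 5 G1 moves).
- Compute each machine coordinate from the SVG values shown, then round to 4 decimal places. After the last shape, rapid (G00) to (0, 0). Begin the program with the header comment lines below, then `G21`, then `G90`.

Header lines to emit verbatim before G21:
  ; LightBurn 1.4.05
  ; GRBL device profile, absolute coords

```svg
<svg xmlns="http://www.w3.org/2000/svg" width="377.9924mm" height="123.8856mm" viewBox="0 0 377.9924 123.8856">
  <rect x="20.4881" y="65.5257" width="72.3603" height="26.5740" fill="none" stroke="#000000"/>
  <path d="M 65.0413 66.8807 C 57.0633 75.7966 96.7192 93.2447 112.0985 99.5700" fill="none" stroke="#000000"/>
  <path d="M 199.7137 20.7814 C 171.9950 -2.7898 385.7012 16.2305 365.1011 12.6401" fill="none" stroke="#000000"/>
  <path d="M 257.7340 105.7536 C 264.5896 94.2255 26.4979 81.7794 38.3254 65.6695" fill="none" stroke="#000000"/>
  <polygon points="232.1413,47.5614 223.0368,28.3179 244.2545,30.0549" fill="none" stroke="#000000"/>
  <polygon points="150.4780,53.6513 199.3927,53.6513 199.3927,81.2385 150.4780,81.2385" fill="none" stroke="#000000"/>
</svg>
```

1 u = 1 mm; y_m = 123.8856 − y.

[1] `<rect>` rectangle, #000000→cut S933 F1132: (20.4881,58.3599) → (92.8484,58.3599) → (92.8484,31.7859) → (20.4881,31.7859) → (20.4881,58.3599) (closed)

[2] `<path>` cubic bezier, #000000→cut S933 F1132: (65.0413,57.0049) → (65.3953,50.7887) → (73.7297,43.4683) → (86.5928,35.9870) → (100.5330,29.2883) → (112.0985,24.3156)

[3] `<path>` cubic bezier, #000000→cut S933 F1132: (199.7137,103.1042) → (208.2476,112.6576) → (251.8884,115.1187) → (307.8010,113.6172) → (353.1503,111.2829) → (365.1011,111.2455)

[4] `<path>` cubic bezier, #000000→cut S933 F1132: (257.7340,18.1320) → (236.4126,25.1810) → (180.0575,32.5821) → (112.4222,40.4671) → (57.2603,48.9678) → (38.3254,58.2161)

[5] `<polygon>` regular polygon, #000000→cut S933 F1132: (232.1413,76.3242) → (223.0368,95.5677) → (244.2545,93.8307) → (232.1413,76.3242) (closed)

[6] `<polygon>` rectangle, #000000→cut S933 F1132: (150.4780,70.2343) → (199.3927,70.2343) → (199.3927,42.6471) → (150.4780,42.6471) → (150.4780,70.2343) (closed)

; LightBurn 1.4.05
; GRBL device profile, absolute coords
G21
G90
G00 X20.4881 Y58.3599
M3 S933
G01 X92.8484 Y58.3599 F1132
G01 X92.8484 Y31.7859
G01 X20.4881 Y31.7859
G01 X20.4881 Y58.3599
M5
G00 X65.0413 Y57.0049
M3 S933
G01 X65.3953 Y50.7887 F1132
G01 X73.7297 Y43.4683
G01 X86.5928 Y35.9870
G01 X100.5330 Y29.2883
G01 X112.0985 Y24.3156
M5
G00 X199.7137 Y103.1042
M3 S933
G01 X208.2476 Y112.6576 F1132
G01 X251.8884 Y115.1187
G01 X307.8010 Y113.6172
G01 X353.1503 Y111.2829
G01 X365.1011 Y111.2455
M5
G00 X257.7340 Y18.1320
M3 S933
G01 X236.4126 Y25.1810 F1132
G01 X180.0575 Y32.5821
G01 X112.4222 Y40.4671
G01 X57.2603 Y48.9678
G01 X38.3254 Y58.2161
M5
G00 X232.1413 Y76.3242
M3 S933
G01 X223.0368 Y95.5677 F1132
G01 X244.2545 Y93.8307
G01 X232.1413 Y76.3242
M5
G00 X150.4780 Y70.2343
M3 S933
G01 X199.3927 Y70.2343 F1132
G01 X199.3927 Y42.6471
G01 X150.4780 Y42.6471
G01 X150.4780 Y70.2343
M5
G00 X0.0000 Y0.0000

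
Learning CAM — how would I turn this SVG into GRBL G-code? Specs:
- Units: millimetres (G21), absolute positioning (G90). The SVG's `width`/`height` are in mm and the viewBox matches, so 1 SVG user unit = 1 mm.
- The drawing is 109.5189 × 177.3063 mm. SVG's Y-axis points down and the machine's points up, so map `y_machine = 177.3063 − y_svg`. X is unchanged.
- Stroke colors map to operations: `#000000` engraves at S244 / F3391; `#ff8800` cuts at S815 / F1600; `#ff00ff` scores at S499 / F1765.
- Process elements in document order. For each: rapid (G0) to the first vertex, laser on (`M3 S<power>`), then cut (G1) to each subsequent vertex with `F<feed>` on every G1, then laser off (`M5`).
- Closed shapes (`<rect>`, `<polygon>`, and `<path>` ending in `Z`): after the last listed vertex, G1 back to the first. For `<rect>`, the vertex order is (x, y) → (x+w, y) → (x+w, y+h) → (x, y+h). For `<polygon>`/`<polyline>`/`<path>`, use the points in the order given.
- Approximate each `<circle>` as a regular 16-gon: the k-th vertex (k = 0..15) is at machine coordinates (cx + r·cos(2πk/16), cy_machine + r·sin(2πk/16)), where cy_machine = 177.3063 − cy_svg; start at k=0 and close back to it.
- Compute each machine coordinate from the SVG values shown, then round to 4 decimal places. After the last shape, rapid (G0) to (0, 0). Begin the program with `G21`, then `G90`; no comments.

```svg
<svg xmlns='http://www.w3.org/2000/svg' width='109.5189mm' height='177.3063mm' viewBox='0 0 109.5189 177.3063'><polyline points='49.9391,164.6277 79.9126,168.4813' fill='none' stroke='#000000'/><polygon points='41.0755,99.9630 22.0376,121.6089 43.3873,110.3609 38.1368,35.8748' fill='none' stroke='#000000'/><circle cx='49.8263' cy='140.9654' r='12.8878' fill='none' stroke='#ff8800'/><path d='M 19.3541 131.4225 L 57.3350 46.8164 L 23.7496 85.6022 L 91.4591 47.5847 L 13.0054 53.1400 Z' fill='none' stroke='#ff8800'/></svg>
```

G21
G90
G0 X49.9391 Y12.6786
M3 S244
G1 X79.9126 Y8.8250 F3391
M5
G0 X41.0755 Y77.3433
M3 S244
G1 X22.0376 Y55.6974 F3391
G1 X43.3873 Y66.9454 F3391
G1 X38.1368 Y141.4315 F3391
G1 X41.0755 Y77.3433 F3391
M5
G0 X62.7141 Y36.3409
M3 S815
G1 X61.7331 Y41.2728 F1600
G1 X58.9394 Y45.4540 F1600
G1 X54.7582 Y48.2477 F1600
G1 X49.8263 Y49.2287 F1600
G1 X44.8944 Y48.2477 F1600
G1 X40.7132 Y45.4540 F1600
G1 X37.9195 Y41.2728 F1600
G1 X36.9385 Y36.3409 F1600
G1 X37.9195 Y31.4090 F1600
G1 X40.7132 Y27.2278 F1600
G1 X44.8944 Y24.4341 F1600
G1 X49.8263 Y23.4531 F1600
G1 X54.7582 Y24.4341 F1600
G1 X58.9394 Y27.2278 F1600
G1 X61.7331 Y31.4090 F1600
G1 X62.7141 Y36.3409 F1600
M5
G0 X19.3541 Y45.8838
M3 S815
G1 X57.3350 Y130.4899 F1600
G1 X23.7496 Y91.7041 F1600
G1 X91.4591 Y129.7216 F1600
G1 X13.0054 Y124.1663 F1600
G1 X19.3541 Y45.8838 F1600
M5
G0 X0.0000 Y0.0000

1 u = 1 mm; y_m = 177.3063 − y.

[1] `<polyline>` line segment, #000000→engrave S244 F3391: (49.9391,12.6786) → (79.9126,8.8250)

[2] `<polygon>` closed polygon, #000000→engrave S244 F3391: (41.0755,77.3433) → (22.0376,55.6974) → (43.3873,66.9454) → (38.1368,141.4315) → (41.0755,77.3433) (closed)

[3] `<circle>` circle, #ff8800→cut S815 F1600: (62.7141,36.3409) → (61.7331,41.2728) → (58.9394,45.4540) → (54.7582,48.2477) → (49.8263,49.2287) → (44.8944,48.2477) → (40.7132,45.4540) → (37.9195,41.2728) → (36.9385,36.3409) → (37.9195,31.4090) → (40.7132,27.2278) → (44.8944,24.4341) → (49.8263,23.4531) → (54.7582,24.4341) → (58.9394,27.2278) → (61.7331,31.4090) → (62.7141,36.3409) (closed)

[4] `<path>` closed polygon, #ff8800→cut S815 F1600: (19.3541,45.8838) → (57.3350,130.4899) → (23.7496,91.7041) → (91.4591,129.7216) → (13.0054,124.1663) → (19.3541,45.8838) (closed)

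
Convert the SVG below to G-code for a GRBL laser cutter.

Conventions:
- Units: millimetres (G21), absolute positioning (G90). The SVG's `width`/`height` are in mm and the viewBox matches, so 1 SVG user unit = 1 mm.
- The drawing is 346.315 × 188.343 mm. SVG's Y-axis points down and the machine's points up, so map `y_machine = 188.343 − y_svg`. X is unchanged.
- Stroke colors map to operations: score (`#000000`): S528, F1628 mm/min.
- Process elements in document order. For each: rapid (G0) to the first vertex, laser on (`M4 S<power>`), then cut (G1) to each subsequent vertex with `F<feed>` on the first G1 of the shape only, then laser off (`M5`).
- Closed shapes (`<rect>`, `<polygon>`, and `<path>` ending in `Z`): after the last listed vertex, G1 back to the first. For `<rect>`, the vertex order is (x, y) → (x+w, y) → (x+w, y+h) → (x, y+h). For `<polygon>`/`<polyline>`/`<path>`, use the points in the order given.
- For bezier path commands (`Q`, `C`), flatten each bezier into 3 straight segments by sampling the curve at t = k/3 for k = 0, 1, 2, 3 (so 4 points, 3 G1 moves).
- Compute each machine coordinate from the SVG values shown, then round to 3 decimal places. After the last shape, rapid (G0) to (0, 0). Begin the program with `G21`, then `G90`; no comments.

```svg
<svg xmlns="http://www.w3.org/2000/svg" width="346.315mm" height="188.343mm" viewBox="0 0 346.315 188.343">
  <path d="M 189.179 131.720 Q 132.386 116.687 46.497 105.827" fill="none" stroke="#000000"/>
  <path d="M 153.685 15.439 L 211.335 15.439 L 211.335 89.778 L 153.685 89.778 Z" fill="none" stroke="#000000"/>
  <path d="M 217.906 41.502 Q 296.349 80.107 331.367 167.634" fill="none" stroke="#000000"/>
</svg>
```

Since the viewBox matches the mm dimensions, user units are millimetres directly. The only transform is the Y-flip y_m = 188.343 − y_svg.

Shape 1 is a quadratic bezier drawn with `<path>`. Its stroke #000000 means score at S528, F1628. After flipping Y the toolpath is (189.179,56.623) → (148.084,66.181) → (100.523,74.812) → (46.497,82.516).

Shape 2 is a rectangle drawn with `<path>`. Its stroke #000000 means score at S528, F1628. After flipping Y the toolpath is (153.685,172.904) → (211.335,172.904) → (211.335,98.565) → (153.685,98.565) → (153.685,172.904), returning to the start.

Shape 3 is a quadratic bezier drawn with `<path>`. Its stroke #000000 means score at S528, F1628. After flipping Y the toolpath is (217.906,146.841) → (265.376,115.669) → (303.197,73.625) → (331.367,20.709).

G21
G90
G0 X189.179 Y56.623
M4 S528
G1 X148.084 Y66.181 F1628
G1 X100.523 Y74.812
G1 X46.497 Y82.516
M5
G0 X153.685 Y172.904
M4 S528
G1 X211.335 Y172.904 F1628
G1 X211.335 Y98.565
G1 X153.685 Y98.565
G1 X153.685 Y172.904
M5
G0 X217.906 Y146.841
M4 S528
G1 X265.376 Y115.669 F1628
G1 X303.197 Y73.625
G1 X331.367 Y20.709
M5
G0 X0.000 Y0.000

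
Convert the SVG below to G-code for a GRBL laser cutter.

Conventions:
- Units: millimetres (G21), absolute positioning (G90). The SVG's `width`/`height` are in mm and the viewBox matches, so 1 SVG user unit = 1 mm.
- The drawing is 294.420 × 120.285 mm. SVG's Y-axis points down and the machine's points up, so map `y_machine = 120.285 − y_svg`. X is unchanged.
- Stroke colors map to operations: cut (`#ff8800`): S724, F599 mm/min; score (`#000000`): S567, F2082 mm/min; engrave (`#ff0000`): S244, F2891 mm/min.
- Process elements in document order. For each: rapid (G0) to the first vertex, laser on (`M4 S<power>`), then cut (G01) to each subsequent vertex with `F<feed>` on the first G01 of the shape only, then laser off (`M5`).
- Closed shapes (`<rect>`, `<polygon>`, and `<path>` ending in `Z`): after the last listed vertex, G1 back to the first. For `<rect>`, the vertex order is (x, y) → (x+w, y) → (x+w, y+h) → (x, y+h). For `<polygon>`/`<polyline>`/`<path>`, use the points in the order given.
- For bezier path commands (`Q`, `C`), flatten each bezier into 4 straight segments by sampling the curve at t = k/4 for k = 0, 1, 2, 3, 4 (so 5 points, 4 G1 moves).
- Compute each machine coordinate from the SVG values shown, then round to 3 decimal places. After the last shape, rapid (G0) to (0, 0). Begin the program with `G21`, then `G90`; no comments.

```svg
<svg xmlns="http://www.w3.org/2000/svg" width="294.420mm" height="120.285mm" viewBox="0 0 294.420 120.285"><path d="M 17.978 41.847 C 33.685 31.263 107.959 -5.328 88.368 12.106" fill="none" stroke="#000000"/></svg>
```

Since the viewBox matches the mm dimensions, user units are millimetres directly. The only transform is the Y-flip y_m = 120.285 − y_svg.

Shape 1 is a cubic bezier drawn with `<path>`. Its stroke #000000 means score at S567, F2082. After flipping Y the toolpath is (17.978,78.438) → (38.358,90.002) → (66.410,103.815) → (87.843,112.375) → (88.368,108.179).

G21
G90
G0 X17.978 Y78.438
M4 S567
G01 X38.358 Y90.002 F2082
G01 X66.410 Y103.815
G01 X87.843 Y112.375
G01 X88.368 Y108.179
M5
G0 X0.000 Y0.000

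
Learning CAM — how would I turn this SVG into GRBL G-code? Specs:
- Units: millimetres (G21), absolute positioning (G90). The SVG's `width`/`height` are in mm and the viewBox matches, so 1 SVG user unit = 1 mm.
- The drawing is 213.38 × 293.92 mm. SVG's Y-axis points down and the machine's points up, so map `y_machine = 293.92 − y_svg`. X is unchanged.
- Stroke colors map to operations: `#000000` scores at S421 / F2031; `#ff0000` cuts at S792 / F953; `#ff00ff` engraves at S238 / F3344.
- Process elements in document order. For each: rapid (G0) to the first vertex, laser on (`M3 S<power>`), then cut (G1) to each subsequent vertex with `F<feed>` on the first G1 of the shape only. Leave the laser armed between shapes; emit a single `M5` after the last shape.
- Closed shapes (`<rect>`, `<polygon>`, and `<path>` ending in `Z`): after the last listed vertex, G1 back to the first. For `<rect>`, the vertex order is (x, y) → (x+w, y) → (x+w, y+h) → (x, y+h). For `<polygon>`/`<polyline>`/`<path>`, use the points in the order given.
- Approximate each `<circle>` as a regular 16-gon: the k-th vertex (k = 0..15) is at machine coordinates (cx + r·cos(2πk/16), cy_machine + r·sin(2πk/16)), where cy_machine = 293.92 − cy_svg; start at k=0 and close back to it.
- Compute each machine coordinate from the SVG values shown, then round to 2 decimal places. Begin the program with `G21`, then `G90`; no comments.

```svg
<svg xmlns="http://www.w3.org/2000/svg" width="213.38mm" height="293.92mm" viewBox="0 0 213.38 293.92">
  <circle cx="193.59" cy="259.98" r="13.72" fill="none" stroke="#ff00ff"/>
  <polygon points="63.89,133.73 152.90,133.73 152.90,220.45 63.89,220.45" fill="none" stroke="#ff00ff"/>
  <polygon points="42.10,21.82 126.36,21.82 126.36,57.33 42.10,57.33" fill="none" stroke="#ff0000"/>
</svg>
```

1 u = 1 mm; y_m = 293.92 − y.

[1] `<circle>` circle, #ff00ff→engrave S238 F3344: (207.31,33.94) → (206.27,39.19) → (203.29,43.64) → (198.84,46.62) → (193.59,47.66) → (188.34,46.62) → (183.89,43.64) → (180.91,39.19) → (179.87,33.94) → (180.91,28.69) → (183.89,24.24) → (188.34,21.26) → (193.59,20.22) → (198.84,21.26) → (203.29,24.24) → (206.27,28.69) → (207.31,33.94) (closed)

[2] `<polygon>` rectangle, #ff00ff→engrave S238 F3344: (63.89,160.19) → (152.90,160.19) → (152.90,73.47) → (63.89,73.47) → (63.89,160.19) (closed)

[3] `<polygon>` rectangle, #ff0000→cut S792 F953: (42.10,272.10) → (126.36,272.10) → (126.36,236.59) → (42.10,236.59) → (42.10,272.10) (closed)

G21
G90
G0 X207.31 Y33.94
M3 S238
G1 X206.27 Y39.19 F3344
G1 X203.29 Y43.64
G1 X198.84 Y46.62
G1 X193.59 Y47.66
G1 X188.34 Y46.62
G1 X183.89 Y43.64
G1 X180.91 Y39.19
G1 X179.87 Y33.94
G1 X180.91 Y28.69
G1 X183.89 Y24.24
G1 X188.34 Y21.26
G1 X193.59 Y20.22
G1 X198.84 Y21.26
G1 X203.29 Y24.24
G1 X206.27 Y28.69
G1 X207.31 Y33.94
G0 X63.89 Y160.19
M3 S238
G1 X152.90 Y160.19 F3344
G1 X152.90 Y73.47
G1 X63.89 Y73.47
G1 X63.89 Y160.19
G0 X42.10 Y272.10
M3 S792
G1 X126.36 Y272.10 F953
G1 X126.36 Y236.59
G1 X42.10 Y236.59
G1 X42.10 Y272.10
M5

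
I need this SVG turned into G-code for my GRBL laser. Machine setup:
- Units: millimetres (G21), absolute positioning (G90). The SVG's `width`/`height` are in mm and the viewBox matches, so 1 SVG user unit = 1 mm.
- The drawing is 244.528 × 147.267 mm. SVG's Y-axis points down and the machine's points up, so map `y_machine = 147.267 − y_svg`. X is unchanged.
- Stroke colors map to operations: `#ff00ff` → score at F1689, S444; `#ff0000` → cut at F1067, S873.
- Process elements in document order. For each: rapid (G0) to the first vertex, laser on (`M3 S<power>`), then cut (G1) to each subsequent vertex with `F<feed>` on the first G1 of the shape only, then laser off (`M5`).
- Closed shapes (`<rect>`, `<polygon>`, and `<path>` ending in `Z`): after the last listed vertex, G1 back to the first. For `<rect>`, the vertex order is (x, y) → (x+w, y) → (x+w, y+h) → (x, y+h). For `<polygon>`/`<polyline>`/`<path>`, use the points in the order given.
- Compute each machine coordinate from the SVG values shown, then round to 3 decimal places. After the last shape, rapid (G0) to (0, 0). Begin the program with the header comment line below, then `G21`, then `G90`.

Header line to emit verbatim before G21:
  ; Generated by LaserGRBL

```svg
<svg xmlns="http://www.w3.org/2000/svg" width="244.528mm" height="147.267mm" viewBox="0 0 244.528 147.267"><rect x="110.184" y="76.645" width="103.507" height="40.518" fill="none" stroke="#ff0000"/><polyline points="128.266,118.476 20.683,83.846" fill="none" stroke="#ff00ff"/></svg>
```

; Generated by LaserGRBL
G21
G90
G0 X110.184 Y70.622
M3 S873
G1 X213.691 Y70.622 F1067
G1 X213.691 Y30.104
G1 X110.184 Y30.104
G1 X110.184 Y70.622
M5
G0 X128.266 Y28.791
M3 S444
G1 X20.683 Y63.421 F1689
M5
G0 X0.000 Y0.000

1 u = 1 mm; y_m = 147.267 − y.

[1] `<rect>` rectangle, #ff0000→cut S873 F1067: (110.184,70.622) → (213.691,70.622) → (213.691,30.104) → (110.184,30.104) → (110.184,70.622) (closed)

[2] `<polyline>` line segment, #ff00ff→score S444 F1689: (128.266,28.791) → (20.683,63.421)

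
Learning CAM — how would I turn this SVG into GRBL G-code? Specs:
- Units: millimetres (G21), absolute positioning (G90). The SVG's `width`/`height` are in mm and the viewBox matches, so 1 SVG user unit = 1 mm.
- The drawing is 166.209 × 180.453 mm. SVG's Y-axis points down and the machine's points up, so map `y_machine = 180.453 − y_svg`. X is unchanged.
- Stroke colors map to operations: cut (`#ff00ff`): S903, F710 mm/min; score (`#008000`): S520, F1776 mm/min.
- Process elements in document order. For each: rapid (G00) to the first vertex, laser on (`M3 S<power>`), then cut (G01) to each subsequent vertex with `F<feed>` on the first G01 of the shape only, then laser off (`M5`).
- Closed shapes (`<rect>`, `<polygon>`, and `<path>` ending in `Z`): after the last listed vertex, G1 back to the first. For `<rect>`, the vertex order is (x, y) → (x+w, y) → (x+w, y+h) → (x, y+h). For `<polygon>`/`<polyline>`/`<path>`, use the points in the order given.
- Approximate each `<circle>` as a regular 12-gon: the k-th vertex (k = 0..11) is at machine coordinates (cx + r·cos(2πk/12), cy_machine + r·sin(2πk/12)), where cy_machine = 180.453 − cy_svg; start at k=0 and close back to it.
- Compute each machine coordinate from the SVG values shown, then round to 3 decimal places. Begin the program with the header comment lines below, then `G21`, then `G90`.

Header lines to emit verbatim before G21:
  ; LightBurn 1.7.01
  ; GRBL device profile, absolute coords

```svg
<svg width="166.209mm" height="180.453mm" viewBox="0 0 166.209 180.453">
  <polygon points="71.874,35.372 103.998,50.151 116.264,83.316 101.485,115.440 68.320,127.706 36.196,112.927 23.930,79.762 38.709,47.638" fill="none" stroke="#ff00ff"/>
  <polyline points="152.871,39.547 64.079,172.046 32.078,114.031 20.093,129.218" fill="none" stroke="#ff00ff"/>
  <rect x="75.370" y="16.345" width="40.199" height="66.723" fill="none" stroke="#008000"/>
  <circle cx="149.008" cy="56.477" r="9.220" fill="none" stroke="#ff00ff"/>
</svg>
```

1 u = 1 mm; y_m = 180.453 − y.

[1] `<polygon>` regular polygon, #ff00ff→cut S903 F710: (71.874,145.081) → (103.998,130.302) → (116.264,97.137) → (101.485,65.013) → (68.320,52.747) → (36.196,67.526) → (23.930,100.691) → (38.709,132.815) → (71.874,145.081) (closed)

[2] `<polyline>` open polyline, #ff00ff→cut S903 F710: (152.871,140.906) → (64.079,8.407) → (32.078,66.422) → (20.093,51.235)

[3] `<rect>` rectangle, #008000→score S520 F1776: (75.370,164.108) → (115.569,164.108) → (115.569,97.385) → (75.370,97.385) → (75.370,164.108) (closed)

[4] `<circle>` circle, #ff00ff→cut S903 F710: (158.228,123.976) → (156.993,128.586) → (153.618,131.961) → (149.008,133.196) → (144.398,131.961) → (141.023,128.586) → (139.788,123.976) → (141.023,119.366) → (144.398,115.991) → (149.008,114.756) → (153.618,115.991) → (156.993,119.366) → (158.228,123.976) (closed)

; LightBurn 1.7.01
; GRBL device profile, absolute coords
G21
G90
G00 X71.874 Y145.081
M3 S903
G01 X103.998 Y130.302 F710
G01 X116.264 Y97.137
G01 X101.485 Y65.013
G01 X68.320 Y52.747
G01 X36.196 Y67.526
G01 X23.930 Y100.691
G01 X38.709 Y132.815
G01 X71.874 Y145.081
M5
G00 X152.871 Y140.906
M3 S903
G01 X64.079 Y8.407 F710
G01 X32.078 Y66.422
G01 X20.093 Y51.235
M5
G00 X75.370 Y164.108
M3 S520
G01 X115.569 Y164.108 F1776
G01 X115.569 Y97.385
G01 X75.370 Y97.385
G01 X75.370 Y164.108
M5
G00 X158.228 Y123.976
M3 S903
G01 X156.993 Y128.586 F710
G01 X153.618 Y131.961
G01 X149.008 Y133.196
G01 X144.398 Y131.961
G01 X141.023 Y128.586
G01 X139.788 Y123.976
G01 X141.023 Y119.366
G01 X144.398 Y115.991
G01 X149.008 Y114.756
G01 X153.618 Y115.991
G01 X156.993 Y119.366
G01 X158.228 Y123.976
M5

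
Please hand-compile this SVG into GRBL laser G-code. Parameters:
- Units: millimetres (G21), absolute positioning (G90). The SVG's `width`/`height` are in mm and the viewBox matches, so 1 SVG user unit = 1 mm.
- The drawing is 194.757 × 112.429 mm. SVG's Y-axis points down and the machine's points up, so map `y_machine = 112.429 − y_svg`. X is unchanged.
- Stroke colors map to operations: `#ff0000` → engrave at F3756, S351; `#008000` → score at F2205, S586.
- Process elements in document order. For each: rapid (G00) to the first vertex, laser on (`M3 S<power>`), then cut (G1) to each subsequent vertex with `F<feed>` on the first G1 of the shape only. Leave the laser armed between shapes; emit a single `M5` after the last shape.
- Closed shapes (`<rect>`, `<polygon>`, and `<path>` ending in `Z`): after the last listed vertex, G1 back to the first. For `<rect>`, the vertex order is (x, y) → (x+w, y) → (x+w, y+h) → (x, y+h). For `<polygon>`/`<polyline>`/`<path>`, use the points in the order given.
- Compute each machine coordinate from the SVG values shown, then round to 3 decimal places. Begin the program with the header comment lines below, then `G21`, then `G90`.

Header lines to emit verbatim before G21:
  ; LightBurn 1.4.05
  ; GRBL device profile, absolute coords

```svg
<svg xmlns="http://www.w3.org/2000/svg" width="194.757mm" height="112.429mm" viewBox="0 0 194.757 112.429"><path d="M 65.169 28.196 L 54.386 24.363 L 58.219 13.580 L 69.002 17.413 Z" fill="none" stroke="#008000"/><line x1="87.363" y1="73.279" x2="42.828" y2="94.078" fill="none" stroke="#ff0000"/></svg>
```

; LightBurn 1.4.05
; GRBL device profile, absolute coords
G21
G90
G00 X65.169 Y84.233
M3 S586
G1 X54.386 Y88.066 F2205
G1 X58.219 Y98.849
G1 X69.002 Y95.016
G1 X65.169 Y84.233
G00 X87.363 Y39.150
M3 S351
G1 X42.828 Y18.351 F3756
M5

viewBox `0 0 194.757 112.429` with mm width/height → 1 unit = 1 mm. Flip: y_m = 112.429 − y_svg.

**Shape 1** — `<path>` regular polygon, stroke `#008000` → score (S586, F2205). Machine vertices: (65.169,84.233) → (54.386,88.066) → (58.219,98.849) → (69.002,95.016) → (65.169,84.233). Closed: final G1 returns to the first vertex.

**Shape 2** — `<line>` line segment, stroke `#ff0000` → engrave (S351, F3756). Machine vertices: (87.363,39.150) → (42.828,18.351). Open path.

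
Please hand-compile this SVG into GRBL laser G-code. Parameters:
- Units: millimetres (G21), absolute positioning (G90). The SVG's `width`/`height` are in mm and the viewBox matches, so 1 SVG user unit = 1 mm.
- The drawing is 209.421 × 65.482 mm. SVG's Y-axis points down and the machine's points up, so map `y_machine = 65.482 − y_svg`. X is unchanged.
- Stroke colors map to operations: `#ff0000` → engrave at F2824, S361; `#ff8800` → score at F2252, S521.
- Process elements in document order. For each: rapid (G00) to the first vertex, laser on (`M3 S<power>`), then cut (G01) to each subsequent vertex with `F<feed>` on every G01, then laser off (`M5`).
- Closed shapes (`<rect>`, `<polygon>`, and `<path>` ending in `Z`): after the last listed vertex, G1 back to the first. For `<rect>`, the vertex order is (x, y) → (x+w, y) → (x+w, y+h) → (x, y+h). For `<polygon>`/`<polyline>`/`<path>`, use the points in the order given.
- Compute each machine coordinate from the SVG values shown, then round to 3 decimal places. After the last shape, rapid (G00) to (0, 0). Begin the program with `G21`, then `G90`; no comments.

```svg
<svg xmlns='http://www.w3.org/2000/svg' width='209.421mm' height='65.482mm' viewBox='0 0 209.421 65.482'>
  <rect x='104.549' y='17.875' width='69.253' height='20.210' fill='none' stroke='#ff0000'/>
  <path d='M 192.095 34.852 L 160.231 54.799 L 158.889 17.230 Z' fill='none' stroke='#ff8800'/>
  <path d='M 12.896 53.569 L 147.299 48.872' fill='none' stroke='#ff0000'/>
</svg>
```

1 u = 1 mm; y_m = 65.482 − y.

[1] `<rect>` rectangle, #ff0000→engrave S361 F2824: (104.549,47.607) → (173.802,47.607) → (173.802,27.397) → (104.549,27.397) → (104.549,47.607) (closed)

[2] `<path>` regular polygon, #ff8800→score S521 F2252: (192.095,30.630) → (160.231,10.683) → (158.889,48.252) → (192.095,30.630) (closed)

[3] `<path>` line segment, #ff0000→engrave S361 F2824: (12.896,11.913) → (147.299,16.610)

G21
G90
G00 X104.549 Y47.607
M3 S361
G01 X173.802 Y47.607 F2824
G01 X173.802 Y27.397 F2824
G01 X104.549 Y27.397 F2824
G01 X104.549 Y47.607 F2824
M5
G00 X192.095 Y30.630
M3 S521
G01 X160.231 Y10.683 F2252
G01 X158.889 Y48.252 F2252
G01 X192.095 Y30.630 F2252
M5
G00 X12.896 Y11.913
M3 S361
G01 X147.299 Y16.610 F2824
M5
G00 X0.000 Y0.000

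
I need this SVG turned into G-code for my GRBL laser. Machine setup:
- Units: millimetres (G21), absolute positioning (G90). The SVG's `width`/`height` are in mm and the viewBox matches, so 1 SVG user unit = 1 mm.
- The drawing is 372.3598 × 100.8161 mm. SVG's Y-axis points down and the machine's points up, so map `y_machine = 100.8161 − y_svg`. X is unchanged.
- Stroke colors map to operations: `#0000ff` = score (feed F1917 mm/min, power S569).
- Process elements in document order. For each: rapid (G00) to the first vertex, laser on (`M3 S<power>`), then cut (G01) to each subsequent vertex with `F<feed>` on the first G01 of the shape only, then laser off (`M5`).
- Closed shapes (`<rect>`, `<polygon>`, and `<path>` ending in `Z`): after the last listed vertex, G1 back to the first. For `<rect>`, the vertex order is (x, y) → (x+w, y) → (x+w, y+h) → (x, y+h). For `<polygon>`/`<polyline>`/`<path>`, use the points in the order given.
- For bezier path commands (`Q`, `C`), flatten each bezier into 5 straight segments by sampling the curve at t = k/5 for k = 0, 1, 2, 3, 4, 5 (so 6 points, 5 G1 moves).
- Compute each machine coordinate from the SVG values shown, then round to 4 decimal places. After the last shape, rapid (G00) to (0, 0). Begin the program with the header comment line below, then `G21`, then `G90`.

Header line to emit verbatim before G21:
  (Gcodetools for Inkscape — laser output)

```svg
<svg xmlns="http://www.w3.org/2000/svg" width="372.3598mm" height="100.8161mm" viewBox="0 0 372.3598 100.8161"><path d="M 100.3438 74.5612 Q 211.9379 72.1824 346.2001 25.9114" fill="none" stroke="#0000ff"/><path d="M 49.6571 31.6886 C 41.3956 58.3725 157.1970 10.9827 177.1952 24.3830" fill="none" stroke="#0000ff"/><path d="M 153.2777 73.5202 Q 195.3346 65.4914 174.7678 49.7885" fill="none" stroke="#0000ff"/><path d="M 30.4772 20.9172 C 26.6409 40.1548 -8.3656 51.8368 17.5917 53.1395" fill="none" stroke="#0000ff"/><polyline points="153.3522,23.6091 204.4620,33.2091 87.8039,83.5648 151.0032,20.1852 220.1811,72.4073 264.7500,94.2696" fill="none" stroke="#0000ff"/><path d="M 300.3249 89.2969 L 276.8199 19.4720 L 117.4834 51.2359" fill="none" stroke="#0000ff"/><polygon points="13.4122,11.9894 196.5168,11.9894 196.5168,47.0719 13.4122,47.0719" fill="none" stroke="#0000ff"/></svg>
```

viewBox `0 0 372.3598 100.8161` with mm width/height → 1 unit = 1 mm. Flip: y_m = 100.8161 − y_svg.

**Shape 1** — `<path>` quadratic bezier, stroke `#0000ff` → score (S569, F1917). Control points (SVG): P0=(100.3438,74.5612), P1=(211.9379,72.1824), P2=(346.2001,25.9114); sampled at t=k/5. Machine vertices: (100.3438,26.2549) → (145.8882,28.9621) → (193.2460,35.1807) → (242.4172,44.9107) → (293.4019,58.1520) → (346.2001,74.9047). Open path.

**Shape 2** — `<path>` cubic bezier, stroke `#0000ff` → score (S569, F1917). Control points (SVG): P0=(49.6571,31.6886), P1=(41.3956,58.3725), P2=(157.1970,10.9827), P3=(177.1952,24.3830); sampled at t=k/5. Machine vertices: (49.6571,69.1275) → (57.8288,60.9271) → (85.2221,64.0309) → (121.2833,71.9655) → (155.4588,78.2574) → (177.1952,76.4331). Open path.

**Shape 3** — `<path>` quadratic bezier, stroke `#0000ff` → score (S569, F1917). Control points (SVG): P0=(153.2777,73.5202), P1=(195.3346,65.4914), P2=(174.7678,49.7885); sampled at t=k/5. Machine vertices: (153.2777,27.2959) → (167.5955,30.8144) → (176.9034,34.9468) → (181.2014,39.6931) → (180.4896,45.0534) → (174.7678,51.0276). Open path.

**Shape 4** — `<path>` cubic bezier, stroke `#0000ff` → score (S569, F1917). Control points (SVG): P0=(30.4772,20.9172), P1=(26.6409,40.1548), P2=(-8.3656,51.8368), P3=(17.5917,53.1395); sampled at t=k/5. Machine vertices: (30.4772,79.8989) → (25.1721,69.2856) → (16.8085,60.6212) → (9.8090,54.0412) → (8.5959,49.6811) → (17.5917,47.6766). Open path.

**Shape 5** — `<polyline>` open polyline, stroke `#0000ff` → score (S569, F1917). Machine vertices: (153.3522,77.2070) → (204.4620,67.6070) → (87.8039,17.2513) → (151.0032,80.6309) → (220.1811,28.4088) → (264.7500,6.5465). Open path.

**Shape 6** — `<path>` open polyline, stroke `#0000ff` → score (S569, F1917). Machine vertices: (300.3249,11.5192) → (276.8199,81.3441) → (117.4834,49.5802). Open path.

**Shape 7** — `<polygon>` rectangle, stroke `#0000ff` → score (S569, F1917). Machine vertices: (13.4122,88.8267) → (196.5168,88.8267) → (196.5168,53.7442) → (13.4122,53.7442) → (13.4122,88.8267). Closed: final G1 returns to the first vertex.

(Gcodetools for Inkscape — laser output)
G21
G90
G00 X100.3438 Y26.2549
M3 S569
G01 X145.8882 Y28.9621 F1917
G01 X193.2460 Y35.1807
G01 X242.4172 Y44.9107
G01 X293.4019 Y58.1520
G01 X346.2001 Y74.9047
M5
G00 X49.6571 Y69.1275
M3 S569
G01 X57.8288 Y60.9271 F1917
G01 X85.2221 Y64.0309
G01 X121.2833 Y71.9655
G01 X155.4588 Y78.2574
G01 X177.1952 Y76.4331
M5
G00 X153.2777 Y27.2959
M3 S569
G01 X167.5955 Y30.8144 F1917
G01 X176.9034 Y34.9468
G01 X181.2014 Y39.6931
G01 X180.4896 Y45.0534
G01 X174.7678 Y51.0276
M5
G00 X30.4772 Y79.8989
M3 S569
G01 X25.1721 Y69.2856 F1917
G01 X16.8085 Y60.6212
G01 X9.8090 Y54.0412
G01 X8.5959 Y49.6811
G01 X17.5917 Y47.6766
M5
G00 X153.3522 Y77.2070
M3 S569
G01 X204.4620 Y67.6070 F1917
G01 X87.8039 Y17.2513
G01 X151.0032 Y80.6309
G01 X220.1811 Y28.4088
G01 X264.7500 Y6.5465
M5
G00 X300.3249 Y11.5192
M3 S569
G01 X276.8199 Y81.3441 F1917
G01 X117.4834 Y49.5802
M5
G00 X13.4122 Y88.8267
M3 S569
G01 X196.5168 Y88.8267 F1917
G01 X196.5168 Y53.7442
G01 X13.4122 Y53.7442
G01 X13.4122 Y88.8267
M5
G00 X0.0000 Y0.0000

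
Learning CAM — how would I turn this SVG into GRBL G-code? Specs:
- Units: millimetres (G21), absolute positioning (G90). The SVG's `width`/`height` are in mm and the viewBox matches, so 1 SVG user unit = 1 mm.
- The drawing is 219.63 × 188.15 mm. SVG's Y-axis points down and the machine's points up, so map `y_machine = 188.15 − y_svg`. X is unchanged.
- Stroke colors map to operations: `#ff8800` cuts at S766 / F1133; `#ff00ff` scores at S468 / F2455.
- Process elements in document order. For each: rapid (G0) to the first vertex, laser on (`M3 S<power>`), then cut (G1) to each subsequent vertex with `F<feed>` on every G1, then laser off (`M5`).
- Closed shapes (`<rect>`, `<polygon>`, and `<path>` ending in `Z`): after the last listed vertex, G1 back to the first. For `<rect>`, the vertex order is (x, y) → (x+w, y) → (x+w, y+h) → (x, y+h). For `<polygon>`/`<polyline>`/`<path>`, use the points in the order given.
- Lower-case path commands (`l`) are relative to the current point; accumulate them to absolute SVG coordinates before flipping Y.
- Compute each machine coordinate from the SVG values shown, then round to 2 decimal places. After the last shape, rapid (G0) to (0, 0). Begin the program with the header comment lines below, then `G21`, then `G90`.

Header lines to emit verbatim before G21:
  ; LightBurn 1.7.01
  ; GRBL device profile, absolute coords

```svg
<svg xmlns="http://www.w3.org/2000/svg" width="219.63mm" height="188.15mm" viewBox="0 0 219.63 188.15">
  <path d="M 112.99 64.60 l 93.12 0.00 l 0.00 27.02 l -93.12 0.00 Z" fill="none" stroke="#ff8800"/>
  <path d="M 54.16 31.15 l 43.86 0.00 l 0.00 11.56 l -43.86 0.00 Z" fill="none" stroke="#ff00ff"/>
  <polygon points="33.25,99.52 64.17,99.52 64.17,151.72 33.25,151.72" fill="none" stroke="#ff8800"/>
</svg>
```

; LightBurn 1.7.01
; GRBL device profile, absolute coords
G21
G90
G0 X112.99 Y123.55
M3 S766
G1 X206.11 Y123.55 F1133
G1 X206.11 Y96.53 F1133
G1 X112.99 Y96.53 F1133
G1 X112.99 Y123.55 F1133
M5
G0 X54.16 Y157.00
M3 S468
G1 X98.02 Y157.00 F2455
G1 X98.02 Y145.44 F2455
G1 X54.16 Y145.44 F2455
G1 X54.16 Y157.00 F2455
M5
G0 X33.25 Y88.63
M3 S766
G1 X64.17 Y88.63 F1133
G1 X64.17 Y36.43 F1133
G1 X33.25 Y36.43 F1133
G1 X33.25 Y88.63 F1133
M5
G0 X0.00 Y0.00

viewBox `0 0 219.63 188.15` with mm width/height → 1 unit = 1 mm. Flip: y_m = 188.15 − y_svg.

**Shape 1** — `<path>` rectangle, stroke `#ff8800` → cut (S766, F1133). Machine vertices: (112.99,123.55) → (206.11,123.55) → (206.11,96.53) → (112.99,96.53) → (112.99,123.55). Closed: final G1 returns to the first vertex.

**Shape 2** — `<path>` rectangle, stroke `#ff00ff` → score (S468, F2455). Machine vertices: (54.16,157.00) → (98.02,157.00) → (98.02,145.44) → (54.16,145.44) → (54.16,157.00). Closed: final G1 returns to the first vertex.

**Shape 3** — `<polygon>` rectangle, stroke `#ff8800` → cut (S766, F1133). Machine vertices: (33.25,88.63) → (64.17,88.63) → (64.17,36.43) → (33.25,36.43) → (33.25,88.63). Closed: final G1 returns to the first vertex.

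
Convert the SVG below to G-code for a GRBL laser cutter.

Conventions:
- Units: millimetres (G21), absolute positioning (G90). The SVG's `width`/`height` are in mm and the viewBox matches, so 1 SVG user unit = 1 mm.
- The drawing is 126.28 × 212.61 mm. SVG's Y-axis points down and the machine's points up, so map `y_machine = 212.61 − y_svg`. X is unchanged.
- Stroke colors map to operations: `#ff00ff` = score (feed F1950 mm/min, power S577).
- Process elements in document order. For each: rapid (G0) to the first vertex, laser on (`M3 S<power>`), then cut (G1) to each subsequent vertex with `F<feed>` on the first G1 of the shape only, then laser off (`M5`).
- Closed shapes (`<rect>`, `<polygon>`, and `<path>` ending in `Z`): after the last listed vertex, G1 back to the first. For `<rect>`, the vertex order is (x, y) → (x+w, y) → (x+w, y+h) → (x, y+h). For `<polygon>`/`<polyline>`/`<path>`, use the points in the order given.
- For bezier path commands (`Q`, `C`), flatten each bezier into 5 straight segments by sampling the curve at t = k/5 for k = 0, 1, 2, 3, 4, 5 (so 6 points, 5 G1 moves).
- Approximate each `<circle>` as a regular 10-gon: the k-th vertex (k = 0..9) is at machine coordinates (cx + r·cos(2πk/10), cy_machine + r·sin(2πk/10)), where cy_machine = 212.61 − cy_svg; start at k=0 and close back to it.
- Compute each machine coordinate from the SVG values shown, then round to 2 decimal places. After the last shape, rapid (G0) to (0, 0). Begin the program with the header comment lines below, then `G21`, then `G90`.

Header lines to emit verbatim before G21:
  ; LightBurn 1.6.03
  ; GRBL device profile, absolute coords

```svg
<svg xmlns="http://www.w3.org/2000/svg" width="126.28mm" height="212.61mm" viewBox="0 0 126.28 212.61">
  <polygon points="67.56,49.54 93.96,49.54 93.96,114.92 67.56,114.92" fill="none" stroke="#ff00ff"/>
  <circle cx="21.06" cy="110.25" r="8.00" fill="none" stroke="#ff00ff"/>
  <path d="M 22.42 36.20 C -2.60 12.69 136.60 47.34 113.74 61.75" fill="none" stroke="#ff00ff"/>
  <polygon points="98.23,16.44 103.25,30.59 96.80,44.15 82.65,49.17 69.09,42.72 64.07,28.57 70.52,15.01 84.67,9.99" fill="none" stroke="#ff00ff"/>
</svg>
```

; LightBurn 1.6.03
; GRBL device profile, absolute coords
G21
G90
G0 X67.56 Y163.07
M3 S577
G1 X93.96 Y163.07 F1950
G1 X93.96 Y97.69
G1 X67.56 Y97.69
G1 X67.56 Y163.07
M5
G0 X29.06 Y102.36
M3 S577
G1 X27.53 Y107.06 F1950
G1 X23.53 Y109.97
G1 X18.59 Y109.97
G1 X14.59 Y107.06
G1 X13.06 Y102.36
G1 X14.59 Y97.66
G1 X18.59 Y94.75
G1 X23.53 Y94.75
G1 X27.53 Y97.66
G1 X29.06 Y102.36
M5
G0 X22.42 Y176.41
M3 S577
G1 X24.50 Y184.16 F1950
G1 X50.34 Y181.72
G1 X84.27 Y172.85
G1 X110.62 Y161.31
G1 X113.74 Y150.86
M5
G0 X98.23 Y196.17
M3 S577
G1 X103.25 Y182.02 F1950
G1 X96.80 Y168.46
G1 X82.65 Y163.44
G1 X69.09 Y169.89
G1 X64.07 Y184.04
G1 X70.52 Y197.60
G1 X84.67 Y202.62
G1 X98.23 Y196.17
M5
G0 X0.00 Y0.00

Since the viewBox matches the mm dimensions, user units are millimetres directly. The only transform is the Y-flip y_m = 212.61 − y_svg.

Shape 1 is a rectangle drawn with `<polygon>`. Its stroke #ff00ff means score at S577, F1950. After flipping Y the toolpath is (67.56,163.07) → (93.96,163.07) → (93.96,97.69) → (67.56,97.69) → (67.56,163.07), returning to the start.

Shape 2 is a circle drawn with `<circle>`. Its stroke #ff00ff means score at S577, F1950. After flipping Y the toolpath is (29.06,102.36) → (27.53,107.06) → (23.53,109.97) → (18.59,109.97) → (14.59,107.06) → (13.06,102.36) → (14.59,97.66) → (18.59,94.75) → (23.53,94.75) → (27.53,97.66) → (29.06,102.36), returning to the start.

Shape 3 is a cubic bezier drawn with `<path>`. Its stroke #ff00ff means score at S577, F1950. After flipping Y the toolpath is (22.42,176.41) → (24.50,184.16) → (50.34,181.72) → (84.27,172.85) → (110.62,161.31) → (113.74,150.86).

Shape 4 is a regular polygon drawn with `<polygon>`. Its stroke #ff00ff means score at S577, F1950. After flipping Y the toolpath is (98.23,196.17) → (103.25,182.02) → (96.80,168.46) → (82.65,163.44) → (69.09,169.89) → (64.07,184.04) → (70.52,197.60) → (84.67,202.62) → (98.23,196.17), returning to the start.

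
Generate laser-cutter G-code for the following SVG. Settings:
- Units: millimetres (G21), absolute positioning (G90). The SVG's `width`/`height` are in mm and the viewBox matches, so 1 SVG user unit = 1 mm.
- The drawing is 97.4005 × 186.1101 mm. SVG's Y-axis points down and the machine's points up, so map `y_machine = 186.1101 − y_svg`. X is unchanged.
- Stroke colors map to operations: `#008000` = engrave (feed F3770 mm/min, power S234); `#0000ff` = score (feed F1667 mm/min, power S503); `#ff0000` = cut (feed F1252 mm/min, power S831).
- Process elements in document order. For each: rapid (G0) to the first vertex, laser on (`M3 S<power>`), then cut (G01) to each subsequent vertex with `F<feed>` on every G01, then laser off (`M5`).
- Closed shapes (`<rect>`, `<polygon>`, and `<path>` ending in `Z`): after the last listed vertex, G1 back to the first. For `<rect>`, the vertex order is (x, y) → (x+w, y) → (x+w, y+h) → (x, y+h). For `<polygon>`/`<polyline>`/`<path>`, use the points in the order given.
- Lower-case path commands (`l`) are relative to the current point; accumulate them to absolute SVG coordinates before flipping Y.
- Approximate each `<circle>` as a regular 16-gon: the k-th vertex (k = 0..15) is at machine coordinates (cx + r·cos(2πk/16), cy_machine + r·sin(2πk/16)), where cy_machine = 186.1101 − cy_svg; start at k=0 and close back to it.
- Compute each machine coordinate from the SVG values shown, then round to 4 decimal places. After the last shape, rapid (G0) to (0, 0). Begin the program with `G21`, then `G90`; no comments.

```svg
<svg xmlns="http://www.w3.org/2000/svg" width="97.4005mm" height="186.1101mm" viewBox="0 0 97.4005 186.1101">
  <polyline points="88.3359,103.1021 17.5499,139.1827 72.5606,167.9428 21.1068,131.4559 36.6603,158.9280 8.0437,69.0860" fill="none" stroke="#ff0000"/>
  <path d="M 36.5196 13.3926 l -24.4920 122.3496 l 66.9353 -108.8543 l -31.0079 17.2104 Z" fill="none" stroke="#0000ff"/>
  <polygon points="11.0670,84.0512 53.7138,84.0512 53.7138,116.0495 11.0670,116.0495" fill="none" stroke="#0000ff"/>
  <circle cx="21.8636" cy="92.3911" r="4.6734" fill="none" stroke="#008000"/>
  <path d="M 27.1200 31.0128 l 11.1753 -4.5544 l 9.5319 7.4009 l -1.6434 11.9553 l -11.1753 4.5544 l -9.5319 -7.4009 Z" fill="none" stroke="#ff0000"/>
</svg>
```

G21
G90
G0 X88.3359 Y83.0080
M3 S831
G01 X17.5499 Y46.9274 F1252
G01 X72.5606 Y18.1673 F1252
G01 X21.1068 Y54.6542 F1252
G01 X36.6603 Y27.1821 F1252
G01 X8.0437 Y117.0241 F1252
M5
G0 X36.5196 Y172.7175
M3 S503
G01 X12.0276 Y50.3679 F1667
G01 X78.9629 Y159.2222 F1667
G01 X47.9550 Y142.0118 F1667
G01 X36.5196 Y172.7175 F1667
M5
G0 X11.0670 Y102.0589
M3 S503
G01 X53.7138 Y102.0589 F1667
G01 X53.7138 Y70.0606 F1667
G01 X11.0670 Y70.0606 F1667
G01 X11.0670 Y102.0589 F1667
M5
G0 X26.5370 Y93.7190
M3 S234
G01 X26.1813 Y95.5074 F3770
G01 X25.1682 Y97.0236 F3770
G01 X23.6520 Y98.0367 F3770
G01 X21.8636 Y98.3924 F3770
G01 X20.0752 Y98.0367 F3770
G01 X18.5590 Y97.0236 F3770
G01 X17.5459 Y95.5074 F3770
G01 X17.1902 Y93.7190 F3770
G01 X17.5459 Y91.9306 F3770
G01 X18.5590 Y90.4144 F3770
G01 X20.0752 Y89.4013 F3770
G01 X21.8636 Y89.0456 F3770
G01 X23.6520 Y89.4013 F3770
G01 X25.1682 Y90.4144 F3770
G01 X26.1813 Y91.9306 F3770
G01 X26.5370 Y93.7190 F3770
M5
G0 X27.1200 Y155.0973
M3 S831
G01 X38.2953 Y159.6517 F1252
G01 X47.8272 Y152.2508 F1252
G01 X46.1838 Y140.2955 F1252
G01 X35.0085 Y135.7411 F1252
G01 X25.4766 Y143.1420 F1252
G01 X27.1200 Y155.0973 F1252
M5
G0 X0.0000 Y0.0000

viewBox `0 0 97.4005 186.1101` with mm width/height → 1 unit = 1 mm. Flip: y_m = 186.1101 − y_svg.

**Shape 1** — `<polyline>` open polyline, stroke `#ff0000` → cut (S831, F1252). Machine vertices: (88.3359,83.0080) → (17.5499,46.9274) → (72.5606,18.1673) → (21.1068,54.6542) → (36.6603,27.1821) → (8.0437,117.0241). Open path.

**Shape 2** — `<path>` closed polygon, stroke `#0000ff` → score (S503, F1667). Machine vertices: (36.5196,172.7175) → (12.0276,50.3679) → (78.9629,159.2222) → (47.9550,142.0118) → (36.5196,172.7175). Closed: final G1 returns to the first vertex.

**Shape 3** — `<polygon>` rectangle, stroke `#0000ff` → score (S503, F1667). Machine vertices: (11.0670,102.0589) → (53.7138,102.0589) → (53.7138,70.0606) → (11.0670,70.0606) → (11.0670,102.0589). Closed: final G1 returns to the first vertex.

**Shape 4** — `<circle>` circle, stroke `#008000` → engrave (S234, F3770). Machine vertices: (26.5370,93.7190) → (26.1813,95.5074) → (25.1682,97.0236) → (23.6520,98.0367) → (21.8636,98.3924) → (20.0752,98.0367) → (18.5590,97.0236) → (17.5459,95.5074) → (17.1902,93.7190) → (17.5459,91.9306) → (18.5590,90.4144) → (20.0752,89.4013) → (21.8636,89.0456) → (23.6520,89.4013) → (25.1682,90.4144) → (26.1813,91.9306) → (26.5370,93.7190). Closed: final G1 returns to the first vertex.

**Shape 5** — `<path>` regular polygon, stroke `#ff0000` → cut (S831, F1252). Machine vertices: (27.1200,155.0973) → (38.2953,159.6517) → (47.8272,152.2508) → (46.1838,140.2955) → (35.0085,135.7411) → (25.4766,143.1420) → (27.1200,155.0973). Closed: final G1 returns to the first vertex.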